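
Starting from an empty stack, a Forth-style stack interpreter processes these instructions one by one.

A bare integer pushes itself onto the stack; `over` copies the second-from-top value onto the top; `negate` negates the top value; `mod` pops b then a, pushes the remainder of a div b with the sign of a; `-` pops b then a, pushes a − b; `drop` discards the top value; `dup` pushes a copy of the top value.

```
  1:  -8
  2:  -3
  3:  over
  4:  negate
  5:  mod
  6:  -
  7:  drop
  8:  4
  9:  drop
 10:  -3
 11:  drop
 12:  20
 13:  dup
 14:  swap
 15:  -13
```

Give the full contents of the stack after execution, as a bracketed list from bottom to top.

[20, 20, -13]

-8     -> -8
-3     -> -8 -3
over   -> -8 -3 -8
negate -> -8 -3 8
mod    -> -8 -3
-      -> -5
drop   -> (empty)
4      -> 4
drop   -> (empty)
-3     -> -3
drop   -> (empty)
20     -> 20
dup    -> 20 20
swap   -> 20 20
-13    -> 20 20 -13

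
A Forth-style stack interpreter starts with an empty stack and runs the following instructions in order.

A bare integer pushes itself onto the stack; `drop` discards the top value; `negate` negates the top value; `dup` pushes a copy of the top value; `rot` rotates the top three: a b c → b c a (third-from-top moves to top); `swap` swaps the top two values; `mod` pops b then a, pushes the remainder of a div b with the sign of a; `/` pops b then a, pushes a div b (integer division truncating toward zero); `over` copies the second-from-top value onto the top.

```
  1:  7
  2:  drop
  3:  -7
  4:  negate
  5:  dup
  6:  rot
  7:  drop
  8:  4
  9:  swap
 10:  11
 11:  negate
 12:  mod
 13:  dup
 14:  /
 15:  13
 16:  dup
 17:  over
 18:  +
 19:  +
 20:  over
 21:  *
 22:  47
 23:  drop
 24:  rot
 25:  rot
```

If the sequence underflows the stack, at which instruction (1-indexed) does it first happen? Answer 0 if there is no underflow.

7      -> 7
drop   -> (empty)
-7     -> -7
negate -> 7
dup    -> 7 7
rot  — needs 3 operands, stack has 2 → underflow

6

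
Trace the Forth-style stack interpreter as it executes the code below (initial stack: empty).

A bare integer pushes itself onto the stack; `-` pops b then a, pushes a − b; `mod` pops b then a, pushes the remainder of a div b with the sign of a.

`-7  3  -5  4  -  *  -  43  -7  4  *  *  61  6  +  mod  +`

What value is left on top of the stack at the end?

-7  → [-7]
3   → [-7, 3]
-5  → [-7, 3, -5]
4   → [-7, 3, -5, 4]
-   → [-7, 3, -9]
*   → [-7, -27]
-   → [20]
43  → [20, 43]
-7  → [20, 43, -7]
4   → [20, 43, -7, 4]
*   → [20, 43, -28]
*   → [20, -1204]
61  → [20, -1204, 61]
6   → [20, -1204, 61, 6]
+   → [20, -1204, 67]
mod → [20, -65]
+   → [-45]

-45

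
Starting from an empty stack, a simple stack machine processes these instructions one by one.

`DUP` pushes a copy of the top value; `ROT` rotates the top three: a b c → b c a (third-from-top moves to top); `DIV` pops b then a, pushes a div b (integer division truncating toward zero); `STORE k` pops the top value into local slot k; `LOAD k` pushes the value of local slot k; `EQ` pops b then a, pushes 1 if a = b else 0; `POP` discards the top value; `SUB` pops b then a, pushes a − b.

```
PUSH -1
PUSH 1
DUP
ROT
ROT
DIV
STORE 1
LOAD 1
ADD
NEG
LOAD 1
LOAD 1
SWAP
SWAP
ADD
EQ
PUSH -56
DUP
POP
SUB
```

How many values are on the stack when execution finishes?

1

PUSH -1   [-1]
PUSH 1    [-1, 1]
DUP       [-1, 1, 1]
ROT       [1, 1, -1]
ROT       [1, -1, 1]
DIV       [1, -1]
STORE 1   [1]
LOAD 1    [1, -1]
ADD       [0]
NEG       [0]
LOAD 1    [0, -1]
LOAD 1    [0, -1, -1]
SWAP      [0, -1, -1]
SWAP      [0, -1, -1]
ADD       [0, -2]
EQ        [0]
PUSH -56  [0, -56]
DUP       [0, -56, -56]
POP       [0, -56]
SUB       [56]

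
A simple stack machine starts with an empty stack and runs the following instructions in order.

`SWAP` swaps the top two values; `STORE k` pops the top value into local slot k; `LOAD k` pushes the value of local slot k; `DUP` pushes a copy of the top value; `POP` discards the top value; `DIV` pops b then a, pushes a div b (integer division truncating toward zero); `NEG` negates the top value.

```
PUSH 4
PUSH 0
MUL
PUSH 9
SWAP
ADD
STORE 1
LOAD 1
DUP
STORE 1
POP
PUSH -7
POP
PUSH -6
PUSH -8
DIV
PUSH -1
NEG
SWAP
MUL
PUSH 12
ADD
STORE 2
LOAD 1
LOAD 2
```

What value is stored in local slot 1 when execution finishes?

PUSH 4   [4]
PUSH 0   [4, 0]
MUL      [0]
PUSH 9   [0, 9]
SWAP     [9, 0]
ADD      [9]
STORE 1  []
LOAD 1   [9]
DUP      [9, 9]
STORE 1  [9]
POP      []
PUSH -7  [-7]
POP      []
PUSH -6  [-6]
PUSH -8  [-6, -8]
DIV      [0]
PUSH -1  [0, -1]
NEG      [0, 1]
SWAP     [1, 0]
MUL      [0]
PUSH 12  [0, 12]
ADD      [12]
STORE 2  []
LOAD 1   [9]
LOAD 2   [9, 12]

9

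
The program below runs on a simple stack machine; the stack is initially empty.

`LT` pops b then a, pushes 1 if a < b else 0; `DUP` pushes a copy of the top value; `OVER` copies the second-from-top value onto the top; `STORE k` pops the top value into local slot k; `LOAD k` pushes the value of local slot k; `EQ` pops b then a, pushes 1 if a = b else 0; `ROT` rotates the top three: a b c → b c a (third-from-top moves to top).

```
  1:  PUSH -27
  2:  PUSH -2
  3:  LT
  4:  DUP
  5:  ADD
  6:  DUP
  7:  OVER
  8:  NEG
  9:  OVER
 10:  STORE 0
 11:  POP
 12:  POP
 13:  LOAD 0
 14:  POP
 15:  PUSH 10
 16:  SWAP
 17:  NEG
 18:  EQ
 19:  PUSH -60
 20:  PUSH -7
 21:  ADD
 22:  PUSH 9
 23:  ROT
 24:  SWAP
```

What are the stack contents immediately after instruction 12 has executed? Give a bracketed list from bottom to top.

PUSH -27  -27
PUSH -2   -27 -2
LT        1
DUP       1 1
ADD       2
DUP       2 2
OVER      2 2 2
NEG       2 2 -2
OVER      2 2 -2 2
STORE 0   2 2 -2
POP       2 2
POP       2

[2]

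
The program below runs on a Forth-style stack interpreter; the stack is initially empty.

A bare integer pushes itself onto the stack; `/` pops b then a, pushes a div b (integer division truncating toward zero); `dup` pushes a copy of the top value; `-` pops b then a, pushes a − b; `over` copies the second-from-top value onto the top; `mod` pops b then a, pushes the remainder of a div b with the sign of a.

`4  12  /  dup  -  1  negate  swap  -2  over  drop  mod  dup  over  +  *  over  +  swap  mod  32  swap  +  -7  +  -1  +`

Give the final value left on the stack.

24

4       4
12      4 12
/       0
dup     0 0
-       0
1       0 1
negate  0 -1
swap    -1 0
-2      -1 0 -2
over    -1 0 -2 0
drop    -1 0 -2
mod     -1 0
dup     -1 0 0
over    -1 0 0 0
+       -1 0 0
*       -1 0
over    -1 0 -1
+       -1 -1
swap    -1 -1
mod     0
32      0 32
swap    32 0
+       32
-7      32 -7
+       25
-1      25 -1
+       24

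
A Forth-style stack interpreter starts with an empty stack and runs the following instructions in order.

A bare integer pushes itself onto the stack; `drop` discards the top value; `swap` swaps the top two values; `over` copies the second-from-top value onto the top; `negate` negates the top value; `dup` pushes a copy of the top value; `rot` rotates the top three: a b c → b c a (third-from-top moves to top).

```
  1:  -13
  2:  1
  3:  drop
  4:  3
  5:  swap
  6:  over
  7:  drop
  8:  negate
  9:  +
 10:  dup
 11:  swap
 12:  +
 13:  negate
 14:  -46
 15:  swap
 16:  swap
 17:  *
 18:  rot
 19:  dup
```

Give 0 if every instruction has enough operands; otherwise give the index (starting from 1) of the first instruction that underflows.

-13    → [-13]
1      → [-13, 1]
drop   → [-13]
3      → [-13, 3]
swap   → [3, -13]
over   → [3, -13, 3]
drop   → [3, -13]
negate → [3, 13]
+      → [16]
dup    → [16, 16]
swap   → [16, 16]
+      → [32]
negate → [-32]
-46    → [-32, -46]
swap   → [-46, -32]
swap   → [-32, -46]
*      → [1472]
rot  — needs 3 operands, stack has 1 → underflow

18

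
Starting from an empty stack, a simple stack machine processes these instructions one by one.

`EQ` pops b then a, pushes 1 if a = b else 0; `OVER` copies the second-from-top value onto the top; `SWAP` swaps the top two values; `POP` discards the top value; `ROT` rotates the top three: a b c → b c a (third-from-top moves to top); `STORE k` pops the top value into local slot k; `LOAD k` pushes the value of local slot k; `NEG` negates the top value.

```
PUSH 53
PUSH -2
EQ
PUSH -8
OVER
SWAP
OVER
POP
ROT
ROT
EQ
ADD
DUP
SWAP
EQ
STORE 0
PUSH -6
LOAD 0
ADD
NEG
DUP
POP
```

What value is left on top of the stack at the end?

PUSH 53 -> [53]
PUSH -2 -> [53, -2]
EQ      -> [0]
PUSH -8 -> [0, -8]
OVER    -> [0, -8, 0]
SWAP    -> [0, 0, -8]
OVER    -> [0, 0, -8, 0]
POP     -> [0, 0, -8]
ROT     -> [0, -8, 0]
ROT     -> [-8, 0, 0]
EQ      -> [-8, 1]
ADD     -> [-7]
DUP     -> [-7, -7]
SWAP    -> [-7, -7]
EQ      -> [1]
STORE 0 -> []
PUSH -6 -> [-6]
LOAD 0  -> [-6, 1]
ADD     -> [-5]
NEG     -> [5]
DUP     -> [5, 5]
POP     -> [5]

5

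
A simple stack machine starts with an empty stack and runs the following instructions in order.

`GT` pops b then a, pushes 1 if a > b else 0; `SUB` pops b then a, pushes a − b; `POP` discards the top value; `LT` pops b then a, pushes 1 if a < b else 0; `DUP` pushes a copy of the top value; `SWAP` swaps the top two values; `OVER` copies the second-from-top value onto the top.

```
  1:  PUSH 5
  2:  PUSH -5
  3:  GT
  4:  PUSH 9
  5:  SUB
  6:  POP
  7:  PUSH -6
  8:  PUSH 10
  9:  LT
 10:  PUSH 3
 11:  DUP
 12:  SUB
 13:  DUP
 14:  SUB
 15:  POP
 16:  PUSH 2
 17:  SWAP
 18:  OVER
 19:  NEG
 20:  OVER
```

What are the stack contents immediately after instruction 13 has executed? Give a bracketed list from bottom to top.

PUSH 5  : 5
PUSH -5 : 5 -5
GT      : 1
PUSH 9  : 1 9
SUB     : -8
POP     : (empty)
PUSH -6 : -6
PUSH 10 : -6 10
LT      : 1
PUSH 3  : 1 3
DUP     : 1 3 3
SUB     : 1 0
DUP     : 1 0 0

[1, 0, 0]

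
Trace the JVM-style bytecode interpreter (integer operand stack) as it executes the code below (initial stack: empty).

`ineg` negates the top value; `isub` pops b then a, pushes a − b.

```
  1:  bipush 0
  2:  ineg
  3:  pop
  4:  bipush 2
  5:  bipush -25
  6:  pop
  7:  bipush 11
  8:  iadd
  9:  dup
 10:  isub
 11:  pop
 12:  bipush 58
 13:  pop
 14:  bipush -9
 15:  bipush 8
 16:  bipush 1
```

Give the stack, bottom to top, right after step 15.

bipush 0   : [0]
ineg       : [0]
pop        : []
bipush 2   : [2]
bipush -25 : [2, -25]
pop        : [2]
bipush 11  : [2, 11]
iadd       : [13]
dup        : [13, 13]
isub       : [0]
pop        : []
bipush 58  : [58]
pop        : []
bipush -9  : [-9]
bipush 8   : [-9, 8]

[-9, 8]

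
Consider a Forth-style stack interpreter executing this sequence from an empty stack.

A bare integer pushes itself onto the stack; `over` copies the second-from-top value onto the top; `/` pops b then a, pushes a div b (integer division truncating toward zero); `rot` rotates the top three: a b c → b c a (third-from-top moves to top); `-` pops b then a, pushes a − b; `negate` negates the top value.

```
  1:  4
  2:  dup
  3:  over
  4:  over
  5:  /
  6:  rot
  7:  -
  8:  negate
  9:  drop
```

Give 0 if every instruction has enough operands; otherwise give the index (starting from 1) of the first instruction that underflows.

4       4
dup     4 4
over    4 4 4
over    4 4 4 4
/       4 4 1
rot     4 1 4
-       4 -3
negate  4 3
drop    4

0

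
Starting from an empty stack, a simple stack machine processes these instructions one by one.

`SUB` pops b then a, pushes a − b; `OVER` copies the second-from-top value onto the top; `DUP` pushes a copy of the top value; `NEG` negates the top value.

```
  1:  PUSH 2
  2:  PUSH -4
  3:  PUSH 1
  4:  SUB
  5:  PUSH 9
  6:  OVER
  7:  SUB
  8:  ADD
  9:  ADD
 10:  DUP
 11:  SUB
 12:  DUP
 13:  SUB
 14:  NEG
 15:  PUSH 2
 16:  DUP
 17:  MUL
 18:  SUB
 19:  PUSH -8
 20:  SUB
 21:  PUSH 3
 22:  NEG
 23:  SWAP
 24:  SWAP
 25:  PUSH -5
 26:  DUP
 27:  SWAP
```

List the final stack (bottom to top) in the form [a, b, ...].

PUSH 2  -> [2]
PUSH -4 -> [2, -4]
PUSH 1  -> [2, -4, 1]
SUB     -> [2, -5]
PUSH 9  -> [2, -5, 9]
OVER    -> [2, -5, 9, -5]
SUB     -> [2, -5, 14]
ADD     -> [2, 9]
ADD     -> [11]
DUP     -> [11, 11]
SUB     -> [0]
DUP     -> [0, 0]
SUB     -> [0]
NEG     -> [0]
PUSH 2  -> [0, 2]
DUP     -> [0, 2, 2]
MUL     -> [0, 4]
SUB     -> [-4]
PUSH -8 -> [-4, -8]
SUB     -> [4]
PUSH 3  -> [4, 3]
NEG     -> [4, -3]
SWAP    -> [-3, 4]
SWAP    -> [4, -3]
PUSH -5 -> [4, -3, -5]
DUP     -> [4, -3, -5, -5]
SWAP    -> [4, -3, -5, -5]

[4, -3, -5, -5]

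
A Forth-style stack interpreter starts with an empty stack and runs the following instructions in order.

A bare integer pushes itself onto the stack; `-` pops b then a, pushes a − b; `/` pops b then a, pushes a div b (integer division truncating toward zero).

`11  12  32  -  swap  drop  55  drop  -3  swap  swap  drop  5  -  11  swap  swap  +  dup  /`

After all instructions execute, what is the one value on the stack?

11    11
12    11 12
32    11 12 32
-     11 -20
swap  -20 11
drop  -20
55    -20 55
drop  -20
-3    -20 -3
swap  -3 -20
swap  -20 -3
drop  -20
5     -20 5
-     -25
11    -25 11
swap  11 -25
swap  -25 11
+     -14
dup   -14 -14
/     1

1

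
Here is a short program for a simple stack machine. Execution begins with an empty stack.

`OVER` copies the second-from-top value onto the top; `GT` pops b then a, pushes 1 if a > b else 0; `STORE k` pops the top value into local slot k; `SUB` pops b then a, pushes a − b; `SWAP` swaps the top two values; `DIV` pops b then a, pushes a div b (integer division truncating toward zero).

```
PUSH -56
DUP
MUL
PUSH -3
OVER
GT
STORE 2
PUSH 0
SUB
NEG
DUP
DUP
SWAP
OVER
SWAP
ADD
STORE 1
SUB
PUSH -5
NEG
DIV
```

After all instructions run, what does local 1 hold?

PUSH -56 : [-56]
DUP      : [-56, -56]
MUL      : [3136]
PUSH -3  : [3136, -3]
OVER     : [3136, -3, 3136]
GT       : [3136, 0]
STORE 2  : [3136]
PUSH 0   : [3136, 0]
SUB      : [3136]
NEG      : [-3136]
DUP      : [-3136, -3136]
DUP      : [-3136, -3136, -3136]
SWAP     : [-3136, -3136, -3136]
OVER     : [-3136, -3136, -3136, -3136]
SWAP     : [-3136, -3136, -3136, -3136]
ADD      : [-3136, -3136, -6272]
STORE 1  : [-3136, -3136]
SUB      : [0]
PUSH -5  : [0, -5]
NEG      : [0, 5]
DIV      : [0]

-6272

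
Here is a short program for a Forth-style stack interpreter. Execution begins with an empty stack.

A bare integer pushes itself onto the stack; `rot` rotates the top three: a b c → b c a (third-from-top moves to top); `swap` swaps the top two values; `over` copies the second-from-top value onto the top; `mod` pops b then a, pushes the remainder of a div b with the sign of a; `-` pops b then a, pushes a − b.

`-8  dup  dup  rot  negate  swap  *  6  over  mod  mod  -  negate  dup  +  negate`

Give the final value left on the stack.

-8     : -8
dup    : -8 -8
dup    : -8 -8 -8
rot    : -8 -8 -8
negate : -8 -8 8
swap   : -8 8 -8
*      : -8 -64
6      : -8 -64 6
over   : -8 -64 6 -64
mod    : -8 -64 6
mod    : -8 -4
-      : -4
negate : 4
dup    : 4 4
+      : 8
negate : -8

-8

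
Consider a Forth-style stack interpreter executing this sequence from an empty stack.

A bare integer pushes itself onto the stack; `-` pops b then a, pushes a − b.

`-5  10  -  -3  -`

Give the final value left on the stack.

-5  [-5]
10  [-5, 10]
-   [-15]
-3  [-15, -3]
-   [-12]

-12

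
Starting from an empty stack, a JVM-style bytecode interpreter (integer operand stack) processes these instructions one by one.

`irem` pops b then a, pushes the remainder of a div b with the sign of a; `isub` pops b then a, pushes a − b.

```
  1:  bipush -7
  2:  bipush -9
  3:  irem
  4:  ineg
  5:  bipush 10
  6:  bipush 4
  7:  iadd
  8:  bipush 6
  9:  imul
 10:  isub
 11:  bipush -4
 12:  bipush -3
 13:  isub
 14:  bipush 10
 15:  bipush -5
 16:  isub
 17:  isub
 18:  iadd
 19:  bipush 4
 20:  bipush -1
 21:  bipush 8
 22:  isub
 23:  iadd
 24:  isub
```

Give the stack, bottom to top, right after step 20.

bipush -7 -> -7
bipush -9 -> -7 -9
irem      -> -7
ineg      -> 7
bipush 10 -> 7 10
bipush 4  -> 7 10 4
iadd      -> 7 14
bipush 6  -> 7 14 6
imul      -> 7 84
isub      -> -77
bipush -4 -> -77 -4
bipush -3 -> -77 -4 -3
isub      -> -77 -1
bipush 10 -> -77 -1 10
bipush -5 -> -77 -1 10 -5
isub      -> -77 -1 15
isub      -> -77 -16
iadd      -> -93
bipush 4  -> -93 4
bipush -1 -> -93 4 -1

[-93, 4, -1]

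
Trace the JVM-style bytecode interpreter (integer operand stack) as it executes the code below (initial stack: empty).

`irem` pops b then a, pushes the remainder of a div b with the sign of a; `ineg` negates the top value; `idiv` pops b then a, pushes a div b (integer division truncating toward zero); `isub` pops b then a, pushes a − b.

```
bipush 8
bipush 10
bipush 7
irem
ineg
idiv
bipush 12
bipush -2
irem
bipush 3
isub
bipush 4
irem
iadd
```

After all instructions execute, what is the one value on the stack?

bipush 8   [8]
bipush 10  [8, 10]
bipush 7   [8, 10, 7]
irem       [8, 3]
ineg       [8, -3]
idiv       [-2]
bipush 12  [-2, 12]
bipush -2  [-2, 12, -2]
irem       [-2, 0]
bipush 3   [-2, 0, 3]
isub       [-2, -3]
bipush 4   [-2, -3, 4]
irem       [-2, -3]
iadd       [-5]

-5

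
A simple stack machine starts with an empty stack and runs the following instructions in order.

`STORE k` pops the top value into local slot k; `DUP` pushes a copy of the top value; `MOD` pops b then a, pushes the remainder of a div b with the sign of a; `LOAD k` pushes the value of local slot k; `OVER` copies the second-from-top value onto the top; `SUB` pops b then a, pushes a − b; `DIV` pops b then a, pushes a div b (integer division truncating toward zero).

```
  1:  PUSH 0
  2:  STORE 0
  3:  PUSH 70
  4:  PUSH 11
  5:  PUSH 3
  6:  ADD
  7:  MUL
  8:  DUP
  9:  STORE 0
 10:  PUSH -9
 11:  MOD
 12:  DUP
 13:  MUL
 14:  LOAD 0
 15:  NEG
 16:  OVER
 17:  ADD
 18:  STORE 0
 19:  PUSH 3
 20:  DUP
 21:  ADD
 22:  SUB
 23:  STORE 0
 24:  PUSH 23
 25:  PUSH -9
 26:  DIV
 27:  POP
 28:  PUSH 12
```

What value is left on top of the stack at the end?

PUSH 0   [0]
STORE 0  []
PUSH 70  [70]
PUSH 11  [70, 11]
PUSH 3   [70, 11, 3]
ADD      [70, 14]
MUL      [980]
DUP      [980, 980]
STORE 0  [980]
PUSH -9  [980, -9]
MOD      [8]
DUP      [8, 8]
MUL      [64]
LOAD 0   [64, 980]
NEG      [64, -980]
OVER     [64, -980, 64]
ADD      [64, -916]
STORE 0  [64]
PUSH 3   [64, 3]
DUP      [64, 3, 3]
ADD      [64, 6]
SUB      [58]
STORE 0  []
PUSH 23  [23]
PUSH -9  [23, -9]
DIV      [-2]
POP      []
PUSH 12  [12]

12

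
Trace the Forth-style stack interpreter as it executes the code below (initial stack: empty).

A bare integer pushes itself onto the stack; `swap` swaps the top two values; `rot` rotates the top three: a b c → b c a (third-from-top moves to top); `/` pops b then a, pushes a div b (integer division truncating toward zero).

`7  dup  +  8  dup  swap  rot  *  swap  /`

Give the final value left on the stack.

14

7    : 7
dup  : 7 7
+    : 14
8    : 14 8
dup  : 14 8 8
swap : 14 8 8
rot  : 8 8 14
*    : 8 112
swap : 112 8
/    : 14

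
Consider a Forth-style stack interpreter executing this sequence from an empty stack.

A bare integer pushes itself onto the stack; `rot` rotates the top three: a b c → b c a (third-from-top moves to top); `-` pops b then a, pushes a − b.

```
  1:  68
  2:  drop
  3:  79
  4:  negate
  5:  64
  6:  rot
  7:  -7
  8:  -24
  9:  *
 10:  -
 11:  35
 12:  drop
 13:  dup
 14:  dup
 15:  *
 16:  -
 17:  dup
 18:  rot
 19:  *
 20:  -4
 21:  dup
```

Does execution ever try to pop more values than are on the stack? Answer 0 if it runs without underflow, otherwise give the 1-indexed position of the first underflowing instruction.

68      [68]
drop    []
79      [79]
negate  [-79]
64      [-79, 64]
rot  — needs 3 operands, stack has 2 → underflow

6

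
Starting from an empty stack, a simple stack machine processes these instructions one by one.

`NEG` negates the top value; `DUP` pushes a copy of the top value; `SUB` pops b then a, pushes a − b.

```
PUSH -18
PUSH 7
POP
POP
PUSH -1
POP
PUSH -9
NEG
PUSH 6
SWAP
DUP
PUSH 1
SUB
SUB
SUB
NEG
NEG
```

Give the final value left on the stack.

PUSH -18 → [-18]
PUSH 7   → [-18, 7]
POP      → [-18]
POP      → []
PUSH -1  → [-1]
POP      → []
PUSH -9  → [-9]
NEG      → [9]
PUSH 6   → [9, 6]
SWAP     → [6, 9]
DUP      → [6, 9, 9]
PUSH 1   → [6, 9, 9, 1]
SUB      → [6, 9, 8]
SUB      → [6, 1]
SUB      → [5]
NEG      → [-5]
NEG      → [5]

5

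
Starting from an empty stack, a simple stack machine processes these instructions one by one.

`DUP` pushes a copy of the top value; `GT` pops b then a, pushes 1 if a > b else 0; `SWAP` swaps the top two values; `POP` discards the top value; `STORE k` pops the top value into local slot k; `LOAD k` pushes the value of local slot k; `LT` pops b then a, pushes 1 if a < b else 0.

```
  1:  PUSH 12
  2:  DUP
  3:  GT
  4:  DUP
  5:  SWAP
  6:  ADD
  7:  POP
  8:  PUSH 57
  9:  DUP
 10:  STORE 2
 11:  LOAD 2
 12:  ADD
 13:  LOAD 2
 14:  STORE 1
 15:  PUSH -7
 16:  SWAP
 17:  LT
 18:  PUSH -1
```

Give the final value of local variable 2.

PUSH 12 → [12]
DUP     → [12, 12]
GT      → [0]
DUP     → [0, 0]
SWAP    → [0, 0]
ADD     → [0]
POP     → []
PUSH 57 → [57]
DUP     → [57, 57]
STORE 2 → [57]
LOAD 2  → [57, 57]
ADD     → [114]
LOAD 2  → [114, 57]
STORE 1 → [114]
PUSH -7 → [114, -7]
SWAP    → [-7, 114]
LT      → [1]
PUSH -1 → [1, -1]

57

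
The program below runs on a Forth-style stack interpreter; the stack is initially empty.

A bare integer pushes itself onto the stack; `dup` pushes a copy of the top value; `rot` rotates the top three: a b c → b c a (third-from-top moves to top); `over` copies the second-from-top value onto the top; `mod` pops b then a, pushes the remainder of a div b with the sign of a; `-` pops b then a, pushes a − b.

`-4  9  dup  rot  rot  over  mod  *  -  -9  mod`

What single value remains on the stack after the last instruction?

4

-4    -4
9     -4 9
dup   -4 9 9
rot   9 9 -4
rot   9 -4 9
over  9 -4 9 -4
mod   9 -4 1
*     9 -4
-     13
-9    13 -9
mod   4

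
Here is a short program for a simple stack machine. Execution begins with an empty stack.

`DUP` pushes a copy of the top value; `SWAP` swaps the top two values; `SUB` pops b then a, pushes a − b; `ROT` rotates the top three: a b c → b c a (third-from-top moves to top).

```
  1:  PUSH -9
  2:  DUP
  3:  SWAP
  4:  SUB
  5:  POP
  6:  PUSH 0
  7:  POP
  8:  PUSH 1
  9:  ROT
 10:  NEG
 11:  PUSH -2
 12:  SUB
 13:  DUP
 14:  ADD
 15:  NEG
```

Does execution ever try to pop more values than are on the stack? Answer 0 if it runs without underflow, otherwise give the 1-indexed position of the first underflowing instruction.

PUSH -9 : -9
DUP     : -9 -9
SWAP    : -9 -9
SUB     : 0
POP     : (empty)
PUSH 0  : 0
POP     : (empty)
PUSH 1  : 1
ROT  — needs 3 operands, stack has 1 → underflow

9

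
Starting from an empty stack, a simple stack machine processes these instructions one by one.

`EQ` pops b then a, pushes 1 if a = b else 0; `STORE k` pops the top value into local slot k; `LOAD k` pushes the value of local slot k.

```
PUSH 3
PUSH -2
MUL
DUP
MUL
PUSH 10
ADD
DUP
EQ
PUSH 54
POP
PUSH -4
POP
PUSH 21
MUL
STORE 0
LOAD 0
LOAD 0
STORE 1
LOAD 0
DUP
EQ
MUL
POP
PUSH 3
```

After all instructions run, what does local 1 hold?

PUSH 3  → 3
PUSH -2 → 3 -2
MUL     → -6
DUP     → -6 -6
MUL     → 36
PUSH 10 → 36 10
ADD     → 46
DUP     → 46 46
EQ      → 1
PUSH 54 → 1 54
POP     → 1
PUSH -4 → 1 -4
POP     → 1
PUSH 21 → 1 21
MUL     → 21
STORE 0 → (empty)
LOAD 0  → 21
LOAD 0  → 21 21
STORE 1 → 21
LOAD 0  → 21 21
DUP     → 21 21 21
EQ      → 21 1
MUL     → 21
POP     → (empty)
PUSH 3  → 3

21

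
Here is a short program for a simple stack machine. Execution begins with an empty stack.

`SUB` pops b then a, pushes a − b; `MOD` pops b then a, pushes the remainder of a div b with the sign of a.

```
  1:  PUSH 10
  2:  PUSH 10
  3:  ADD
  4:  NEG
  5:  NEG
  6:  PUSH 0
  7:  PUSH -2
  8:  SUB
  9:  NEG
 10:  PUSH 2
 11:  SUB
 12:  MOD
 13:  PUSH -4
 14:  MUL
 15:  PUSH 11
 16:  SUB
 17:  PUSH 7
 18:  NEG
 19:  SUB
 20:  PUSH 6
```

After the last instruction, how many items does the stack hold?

PUSH 10 → 10
PUSH 10 → 10 10
ADD     → 20
NEG     → -20
NEG     → 20
PUSH 0  → 20 0
PUSH -2 → 20 0 -2
SUB     → 20 2
NEG     → 20 -2
PUSH 2  → 20 -2 2
SUB     → 20 -4
MOD     → 0
PUSH -4 → 0 -4
MUL     → 0
PUSH 11 → 0 11
SUB     → -11
PUSH 7  → -11 7
NEG     → -11 -7
SUB     → -4
PUSH 6  → -4 6

2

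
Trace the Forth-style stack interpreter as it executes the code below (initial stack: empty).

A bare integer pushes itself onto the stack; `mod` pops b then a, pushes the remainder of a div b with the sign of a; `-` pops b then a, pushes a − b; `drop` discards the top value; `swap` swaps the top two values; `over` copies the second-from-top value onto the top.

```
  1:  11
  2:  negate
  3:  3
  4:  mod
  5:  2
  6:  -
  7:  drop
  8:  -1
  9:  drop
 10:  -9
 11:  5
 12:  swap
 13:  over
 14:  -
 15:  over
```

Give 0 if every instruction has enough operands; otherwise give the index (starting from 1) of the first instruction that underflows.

0

11     : 11
negate : -11
3      : -11 3
mod    : -2
2      : -2 2
-      : -4
drop   : (empty)
-1     : -1
drop   : (empty)
-9     : -9
5      : -9 5
swap   : 5 -9
over   : 5 -9 5
-      : 5 -14
over   : 5 -14 5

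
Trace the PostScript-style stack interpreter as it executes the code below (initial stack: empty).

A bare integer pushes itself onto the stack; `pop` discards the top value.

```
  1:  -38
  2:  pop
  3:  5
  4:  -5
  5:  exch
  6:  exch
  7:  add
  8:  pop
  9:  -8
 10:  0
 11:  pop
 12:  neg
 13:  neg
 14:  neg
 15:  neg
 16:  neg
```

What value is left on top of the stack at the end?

-38  : -38
pop  : (empty)
5    : 5
-5   : 5 -5
exch : -5 5
exch : 5 -5
add  : 0
pop  : (empty)
-8   : -8
0    : -8 0
pop  : -8
neg  : 8
neg  : -8
neg  : 8
neg  : -8
neg  : 8

8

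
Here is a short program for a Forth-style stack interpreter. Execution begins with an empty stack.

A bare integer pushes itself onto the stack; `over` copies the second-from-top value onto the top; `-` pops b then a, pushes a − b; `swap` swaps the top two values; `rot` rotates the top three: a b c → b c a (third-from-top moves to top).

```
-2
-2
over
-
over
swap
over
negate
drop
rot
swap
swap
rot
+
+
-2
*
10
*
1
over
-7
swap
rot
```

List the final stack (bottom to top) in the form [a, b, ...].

[80, -7, 80, 1]

-2     -> -2
-2     -> -2 -2
over   -> -2 -2 -2
-      -> -2 0
over   -> -2 0 -2
swap   -> -2 -2 0
over   -> -2 -2 0 -2
negate -> -2 -2 0 2
drop   -> -2 -2 0
rot    -> -2 0 -2
swap   -> -2 -2 0
swap   -> -2 0 -2
rot    -> 0 -2 -2
+      -> 0 -4
+      -> -4
-2     -> -4 -2
*      -> 8
10     -> 8 10
*      -> 80
1      -> 80 1
over   -> 80 1 80
-7     -> 80 1 80 -7
swap   -> 80 1 -7 80
rot    -> 80 -7 80 1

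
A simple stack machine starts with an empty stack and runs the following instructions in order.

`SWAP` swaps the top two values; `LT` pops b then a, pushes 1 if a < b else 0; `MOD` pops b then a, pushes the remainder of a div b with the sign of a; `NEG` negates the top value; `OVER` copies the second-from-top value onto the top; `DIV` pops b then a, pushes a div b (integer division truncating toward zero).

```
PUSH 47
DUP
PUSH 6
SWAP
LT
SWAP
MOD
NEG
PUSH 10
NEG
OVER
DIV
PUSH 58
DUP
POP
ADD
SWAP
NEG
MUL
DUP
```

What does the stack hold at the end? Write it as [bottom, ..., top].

PUSH 47 -> 47
DUP     -> 47 47
PUSH 6  -> 47 47 6
SWAP    -> 47 6 47
LT      -> 47 1
SWAP    -> 1 47
MOD     -> 1
NEG     -> -1
PUSH 10 -> -1 10
NEG     -> -1 -10
OVER    -> -1 -10 -1
DIV     -> -1 10
PUSH 58 -> -1 10 58
DUP     -> -1 10 58 58
POP     -> -1 10 58
ADD     -> -1 68
SWAP    -> 68 -1
NEG     -> 68 1
MUL     -> 68
DUP     -> 68 68

[68, 68]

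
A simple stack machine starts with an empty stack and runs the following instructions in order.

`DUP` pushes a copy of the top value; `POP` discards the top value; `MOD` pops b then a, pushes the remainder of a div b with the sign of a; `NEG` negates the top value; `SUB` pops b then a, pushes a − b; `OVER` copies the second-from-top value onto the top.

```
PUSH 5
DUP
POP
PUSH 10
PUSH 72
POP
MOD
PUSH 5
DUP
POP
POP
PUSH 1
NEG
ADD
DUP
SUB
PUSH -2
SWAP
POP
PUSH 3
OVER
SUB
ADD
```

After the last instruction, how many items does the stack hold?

PUSH 5  : [5]
DUP     : [5, 5]
POP     : [5]
PUSH 10 : [5, 10]
PUSH 72 : [5, 10, 72]
POP     : [5, 10]
MOD     : [5]
PUSH 5  : [5, 5]
DUP     : [5, 5, 5]
POP     : [5, 5]
POP     : [5]
PUSH 1  : [5, 1]
NEG     : [5, -1]
ADD     : [4]
DUP     : [4, 4]
SUB     : [0]
PUSH -2 : [0, -2]
SWAP    : [-2, 0]
POP     : [-2]
PUSH 3  : [-2, 3]
OVER    : [-2, 3, -2]
SUB     : [-2, 5]
ADD     : [3]

1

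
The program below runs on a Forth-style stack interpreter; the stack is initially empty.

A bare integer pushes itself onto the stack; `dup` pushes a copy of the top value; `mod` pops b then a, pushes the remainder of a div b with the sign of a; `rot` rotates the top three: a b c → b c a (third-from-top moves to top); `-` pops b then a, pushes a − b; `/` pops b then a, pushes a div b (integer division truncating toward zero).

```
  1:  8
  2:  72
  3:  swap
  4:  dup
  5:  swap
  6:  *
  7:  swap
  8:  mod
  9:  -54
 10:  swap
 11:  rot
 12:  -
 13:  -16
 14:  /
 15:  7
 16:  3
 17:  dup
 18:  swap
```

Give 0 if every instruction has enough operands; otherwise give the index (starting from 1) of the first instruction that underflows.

11

8     [8]
72    [8, 72]
swap  [72, 8]
dup   [72, 8, 8]
swap  [72, 8, 8]
*     [72, 64]
swap  [64, 72]
mod   [64]
-54   [64, -54]
swap  [-54, 64]
rot  — needs 3 operands, stack has 2 → underflow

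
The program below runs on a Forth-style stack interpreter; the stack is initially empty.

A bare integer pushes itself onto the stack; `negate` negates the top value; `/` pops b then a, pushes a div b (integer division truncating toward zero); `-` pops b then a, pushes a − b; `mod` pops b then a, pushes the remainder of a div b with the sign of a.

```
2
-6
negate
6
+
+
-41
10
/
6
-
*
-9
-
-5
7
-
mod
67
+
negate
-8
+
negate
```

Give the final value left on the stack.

2      : 2
-6     : 2 -6
negate : 2 6
6      : 2 6 6
+      : 2 12
+      : 14
-41    : 14 -41
10     : 14 -41 10
/      : 14 -4
6      : 14 -4 6
-      : 14 -10
*      : -140
-9     : -140 -9
-      : -131
-5     : -131 -5
7      : -131 -5 7
-      : -131 -12
mod    : -11
67     : -11 67
+      : 56
negate : -56
-8     : -56 -8
+      : -64
negate : 64

64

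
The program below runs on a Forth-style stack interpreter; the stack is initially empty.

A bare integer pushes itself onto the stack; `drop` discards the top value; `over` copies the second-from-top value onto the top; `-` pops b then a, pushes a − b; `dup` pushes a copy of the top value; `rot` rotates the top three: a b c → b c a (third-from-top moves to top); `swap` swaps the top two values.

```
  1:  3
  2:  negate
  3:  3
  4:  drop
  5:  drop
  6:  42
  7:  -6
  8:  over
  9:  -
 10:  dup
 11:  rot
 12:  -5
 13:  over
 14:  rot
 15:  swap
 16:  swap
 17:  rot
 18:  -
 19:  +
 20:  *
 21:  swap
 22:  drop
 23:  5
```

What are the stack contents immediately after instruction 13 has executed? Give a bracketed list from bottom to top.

[-48, -48, 42, -5, 42]

3       3
negate  -3
3       -3 3
drop    -3
drop    (empty)
42      42
-6      42 -6
over    42 -6 42
-       42 -48
dup     42 -48 -48
rot     -48 -48 42
-5      -48 -48 42 -5
over    -48 -48 42 -5 42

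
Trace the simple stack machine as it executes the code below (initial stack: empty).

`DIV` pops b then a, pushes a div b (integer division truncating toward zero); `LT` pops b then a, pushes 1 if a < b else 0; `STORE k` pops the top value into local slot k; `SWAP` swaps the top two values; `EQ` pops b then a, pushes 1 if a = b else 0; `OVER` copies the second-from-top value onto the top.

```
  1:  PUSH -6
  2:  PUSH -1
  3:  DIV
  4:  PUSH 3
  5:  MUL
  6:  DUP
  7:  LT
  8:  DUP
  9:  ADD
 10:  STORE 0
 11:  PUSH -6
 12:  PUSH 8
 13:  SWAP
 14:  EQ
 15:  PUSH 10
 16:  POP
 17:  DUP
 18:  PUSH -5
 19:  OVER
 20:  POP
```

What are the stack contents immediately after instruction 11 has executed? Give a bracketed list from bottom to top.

[-6]

PUSH -6 : [-6]
PUSH -1 : [-6, -1]
DIV     : [6]
PUSH 3  : [6, 3]
MUL     : [18]
DUP     : [18, 18]
LT      : [0]
DUP     : [0, 0]
ADD     : [0]
STORE 0 : []
PUSH -6 : [-6]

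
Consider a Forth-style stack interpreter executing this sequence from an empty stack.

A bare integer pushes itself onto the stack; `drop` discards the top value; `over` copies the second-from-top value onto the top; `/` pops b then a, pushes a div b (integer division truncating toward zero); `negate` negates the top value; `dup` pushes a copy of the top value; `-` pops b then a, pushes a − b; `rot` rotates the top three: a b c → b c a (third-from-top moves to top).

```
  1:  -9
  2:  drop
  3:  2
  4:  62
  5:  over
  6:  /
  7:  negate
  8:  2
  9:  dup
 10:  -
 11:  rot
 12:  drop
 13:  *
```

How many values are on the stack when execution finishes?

-9      [-9]
drop    []
2       [2]
62      [2, 62]
over    [2, 62, 2]
/       [2, 31]
negate  [2, -31]
2       [2, -31, 2]
dup     [2, -31, 2, 2]
-       [2, -31, 0]
rot     [-31, 0, 2]
drop    [-31, 0]
*       [0]

1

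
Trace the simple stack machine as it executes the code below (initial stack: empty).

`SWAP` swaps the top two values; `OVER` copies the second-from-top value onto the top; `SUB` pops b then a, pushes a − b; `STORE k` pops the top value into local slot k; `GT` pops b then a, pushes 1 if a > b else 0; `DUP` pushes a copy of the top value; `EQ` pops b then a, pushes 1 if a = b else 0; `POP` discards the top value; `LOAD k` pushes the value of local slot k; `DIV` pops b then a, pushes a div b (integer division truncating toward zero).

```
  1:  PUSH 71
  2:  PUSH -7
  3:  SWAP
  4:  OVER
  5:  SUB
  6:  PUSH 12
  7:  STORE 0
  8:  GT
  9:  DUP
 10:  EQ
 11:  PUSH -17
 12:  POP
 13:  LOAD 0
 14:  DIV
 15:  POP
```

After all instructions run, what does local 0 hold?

PUSH 71  → 71
PUSH -7  → 71 -7
SWAP     → -7 71
OVER     → -7 71 -7
SUB      → -7 78
PUSH 12  → -7 78 12
STORE 0  → -7 78
GT       → 0
DUP      → 0 0
EQ       → 1
PUSH -17 → 1 -17
POP      → 1
LOAD 0   → 1 12
DIV      → 0
POP      → (empty)

12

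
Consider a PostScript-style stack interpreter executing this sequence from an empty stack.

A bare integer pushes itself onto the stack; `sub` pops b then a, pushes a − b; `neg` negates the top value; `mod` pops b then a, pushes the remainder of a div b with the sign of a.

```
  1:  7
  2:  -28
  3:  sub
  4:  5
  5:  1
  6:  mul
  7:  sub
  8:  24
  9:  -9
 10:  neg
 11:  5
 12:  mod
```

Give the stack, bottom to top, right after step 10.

[30, 24, 9]

7   : 7
-28 : 7 -28
sub : 35
5   : 35 5
1   : 35 5 1
mul : 35 5
sub : 30
24  : 30 24
-9  : 30 24 -9
neg : 30 24 9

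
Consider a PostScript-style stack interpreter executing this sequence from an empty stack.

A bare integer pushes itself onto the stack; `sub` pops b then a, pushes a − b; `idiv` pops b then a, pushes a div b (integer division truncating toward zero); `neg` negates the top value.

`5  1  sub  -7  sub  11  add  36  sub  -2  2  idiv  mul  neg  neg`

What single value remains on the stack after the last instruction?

14

5    : [5]
1    : [5, 1]
sub  : [4]
-7   : [4, -7]
sub  : [11]
11   : [11, 11]
add  : [22]
36   : [22, 36]
sub  : [-14]
-2   : [-14, -2]
2    : [-14, -2, 2]
idiv : [-14, -1]
mul  : [14]
neg  : [-14]
neg  : [14]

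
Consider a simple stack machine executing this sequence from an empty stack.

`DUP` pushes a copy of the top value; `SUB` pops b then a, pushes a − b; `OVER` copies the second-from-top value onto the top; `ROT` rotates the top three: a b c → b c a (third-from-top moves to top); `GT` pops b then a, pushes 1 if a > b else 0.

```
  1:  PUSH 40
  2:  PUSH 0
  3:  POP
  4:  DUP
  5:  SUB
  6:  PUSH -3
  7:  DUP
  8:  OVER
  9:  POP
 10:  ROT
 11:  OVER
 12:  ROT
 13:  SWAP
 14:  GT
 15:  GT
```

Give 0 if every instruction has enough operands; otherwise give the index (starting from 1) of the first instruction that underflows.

PUSH 40  40
PUSH 0   40 0
POP      40
DUP      40 40
SUB      0
PUSH -3  0 -3
DUP      0 -3 -3
OVER     0 -3 -3 -3
POP      0 -3 -3
ROT      -3 -3 0
OVER     -3 -3 0 -3
ROT      -3 0 -3 -3
SWAP     -3 0 -3 -3
GT       -3 0 0
GT       -3 0

0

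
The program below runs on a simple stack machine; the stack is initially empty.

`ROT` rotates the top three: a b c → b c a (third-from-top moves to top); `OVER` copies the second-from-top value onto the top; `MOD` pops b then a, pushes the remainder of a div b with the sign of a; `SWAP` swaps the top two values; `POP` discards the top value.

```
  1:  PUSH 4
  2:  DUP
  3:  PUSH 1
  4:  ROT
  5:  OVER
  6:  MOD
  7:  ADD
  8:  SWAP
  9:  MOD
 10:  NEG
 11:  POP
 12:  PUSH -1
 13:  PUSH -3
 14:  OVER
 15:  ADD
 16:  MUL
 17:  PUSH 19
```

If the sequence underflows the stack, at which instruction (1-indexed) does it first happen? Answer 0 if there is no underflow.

PUSH 4  → [4]
DUP     → [4, 4]
PUSH 1  → [4, 4, 1]
ROT     → [4, 1, 4]
OVER    → [4, 1, 4, 1]
MOD     → [4, 1, 0]
ADD     → [4, 1]
SWAP    → [1, 4]
MOD     → [1]
NEG     → [-1]
POP     → []
PUSH -1 → [-1]
PUSH -3 → [-1, -3]
OVER    → [-1, -3, -1]
ADD     → [-1, -4]
MUL     → [4]
PUSH 19 → [4, 19]

0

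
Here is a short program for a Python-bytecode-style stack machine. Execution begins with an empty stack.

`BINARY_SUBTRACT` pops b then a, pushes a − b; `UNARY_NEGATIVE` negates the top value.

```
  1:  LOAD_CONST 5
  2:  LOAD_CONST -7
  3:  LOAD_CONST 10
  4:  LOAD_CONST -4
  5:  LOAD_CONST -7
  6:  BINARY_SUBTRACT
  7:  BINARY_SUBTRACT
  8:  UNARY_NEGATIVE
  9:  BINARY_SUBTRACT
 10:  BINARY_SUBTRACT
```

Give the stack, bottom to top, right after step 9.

[5, 0]

LOAD_CONST 5    : [5]
LOAD_CONST -7   : [5, -7]
LOAD_CONST 10   : [5, -7, 10]
LOAD_CONST -4   : [5, -7, 10, -4]
LOAD_CONST -7   : [5, -7, 10, -4, -7]
BINARY_SUBTRACT : [5, -7, 10, 3]
BINARY_SUBTRACT : [5, -7, 7]
UNARY_NEGATIVE  : [5, -7, -7]
BINARY_SUBTRACT : [5, 0]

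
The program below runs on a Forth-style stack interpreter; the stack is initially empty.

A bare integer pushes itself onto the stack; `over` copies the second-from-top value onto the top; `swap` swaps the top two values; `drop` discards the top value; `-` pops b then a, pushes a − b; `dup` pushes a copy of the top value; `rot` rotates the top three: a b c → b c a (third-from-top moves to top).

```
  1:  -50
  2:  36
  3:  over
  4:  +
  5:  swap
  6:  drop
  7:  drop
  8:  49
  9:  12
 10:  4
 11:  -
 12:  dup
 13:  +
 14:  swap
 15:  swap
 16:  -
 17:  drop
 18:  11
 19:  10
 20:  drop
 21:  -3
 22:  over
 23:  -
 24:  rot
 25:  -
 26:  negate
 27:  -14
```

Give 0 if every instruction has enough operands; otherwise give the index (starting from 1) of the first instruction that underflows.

-50  → [-50]
36   → [-50, 36]
over → [-50, 36, -50]
+    → [-50, -14]
swap → [-14, -50]
drop → [-14]
drop → []
49   → [49]
12   → [49, 12]
4    → [49, 12, 4]
-    → [49, 8]
dup  → [49, 8, 8]
+    → [49, 16]
swap → [16, 49]
swap → [49, 16]
-    → [33]
drop → []
11   → [11]
10   → [11, 10]
drop → [11]
-3   → [11, -3]
over → [11, -3, 11]
-    → [11, -14]
rot  — needs 3 operands, stack has 2 → underflow

24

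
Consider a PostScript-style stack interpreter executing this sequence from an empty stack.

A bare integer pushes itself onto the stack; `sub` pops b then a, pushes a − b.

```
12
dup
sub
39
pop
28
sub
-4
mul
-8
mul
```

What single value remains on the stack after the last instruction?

-896

12  : [12]
dup : [12, 12]
sub : [0]
39  : [0, 39]
pop : [0]
28  : [0, 28]
sub : [-28]
-4  : [-28, -4]
mul : [112]
-8  : [112, -8]
mul : [-896]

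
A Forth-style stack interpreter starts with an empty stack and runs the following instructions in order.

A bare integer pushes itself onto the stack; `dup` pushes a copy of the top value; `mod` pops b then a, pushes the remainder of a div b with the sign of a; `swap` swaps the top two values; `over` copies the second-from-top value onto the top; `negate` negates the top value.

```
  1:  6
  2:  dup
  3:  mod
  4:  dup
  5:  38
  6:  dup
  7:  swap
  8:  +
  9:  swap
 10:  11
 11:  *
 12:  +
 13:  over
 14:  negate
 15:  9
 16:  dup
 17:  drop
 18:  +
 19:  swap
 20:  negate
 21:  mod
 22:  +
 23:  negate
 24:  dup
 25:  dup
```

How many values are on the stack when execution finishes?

3

6      : 6
dup    : 6 6
mod    : 0
dup    : 0 0
38     : 0 0 38
dup    : 0 0 38 38
swap   : 0 0 38 38
+      : 0 0 76
swap   : 0 76 0
11     : 0 76 0 11
*      : 0 76 0
+      : 0 76
over   : 0 76 0
negate : 0 76 0
9      : 0 76 0 9
dup    : 0 76 0 9 9
drop   : 0 76 0 9
+      : 0 76 9
swap   : 0 9 76
negate : 0 9 -76
mod    : 0 9
+      : 9
negate : -9
dup    : -9 -9
dup    : -9 -9 -9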